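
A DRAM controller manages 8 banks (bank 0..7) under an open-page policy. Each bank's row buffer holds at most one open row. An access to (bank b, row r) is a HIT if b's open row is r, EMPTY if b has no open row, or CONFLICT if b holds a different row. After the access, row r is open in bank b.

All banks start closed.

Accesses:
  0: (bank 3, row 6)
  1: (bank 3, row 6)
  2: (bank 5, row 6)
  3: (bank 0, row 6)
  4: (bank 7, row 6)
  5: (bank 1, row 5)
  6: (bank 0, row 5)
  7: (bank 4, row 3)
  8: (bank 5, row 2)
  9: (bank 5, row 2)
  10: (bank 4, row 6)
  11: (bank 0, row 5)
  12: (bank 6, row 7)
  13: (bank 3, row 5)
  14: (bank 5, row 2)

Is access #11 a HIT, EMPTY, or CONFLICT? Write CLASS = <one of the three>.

CLASS = HIT

  [0] b3 r6: no row ⇒ E
  [1] b3 r6: had r6 ⇒ H
  [2] b5 r6: no row ⇒ E
  [3] b0 r6: no row ⇒ E
  [4] b7 r6: no row ⇒ E
  [5] b1 r5: no row ⇒ E
  [6] b0 r5: had r6 ⇒ C
  [7] b4 r3: no row ⇒ E
  [8] b5 r2: had r6 ⇒ C
  [9] b5 r2: had r2 ⇒ H
  [10] b4 r6: had r3 ⇒ C
  [11] b0 r5: had r5 ⇒ H
  [12] b6 r7: no row ⇒ E
  [13] b3 r5: had r6 ⇒ C
  [14] b5 r2: had r2 ⇒ H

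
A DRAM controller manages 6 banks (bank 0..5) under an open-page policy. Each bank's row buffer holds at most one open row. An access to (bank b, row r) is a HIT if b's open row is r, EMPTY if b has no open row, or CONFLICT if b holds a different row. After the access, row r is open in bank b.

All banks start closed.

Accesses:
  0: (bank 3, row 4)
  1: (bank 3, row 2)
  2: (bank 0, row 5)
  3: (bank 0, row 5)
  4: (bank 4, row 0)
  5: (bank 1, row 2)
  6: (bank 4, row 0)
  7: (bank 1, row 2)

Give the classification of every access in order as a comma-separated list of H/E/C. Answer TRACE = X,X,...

0: bank 3 row 4 — prev None → EMPTY
1: bank 3 row 2 — prev 4 → CONFLICT
2: bank 0 row 5 — prev None → EMPTY
3: bank 0 row 5 — prev 5 → HIT
4: bank 4 row 0 — prev None → EMPTY
5: bank 1 row 2 — prev None → EMPTY
6: bank 4 row 0 — prev 0 → HIT
7: bank 1 row 2 — prev 2 → HIT

TRACE = E,C,E,H,E,E,H,H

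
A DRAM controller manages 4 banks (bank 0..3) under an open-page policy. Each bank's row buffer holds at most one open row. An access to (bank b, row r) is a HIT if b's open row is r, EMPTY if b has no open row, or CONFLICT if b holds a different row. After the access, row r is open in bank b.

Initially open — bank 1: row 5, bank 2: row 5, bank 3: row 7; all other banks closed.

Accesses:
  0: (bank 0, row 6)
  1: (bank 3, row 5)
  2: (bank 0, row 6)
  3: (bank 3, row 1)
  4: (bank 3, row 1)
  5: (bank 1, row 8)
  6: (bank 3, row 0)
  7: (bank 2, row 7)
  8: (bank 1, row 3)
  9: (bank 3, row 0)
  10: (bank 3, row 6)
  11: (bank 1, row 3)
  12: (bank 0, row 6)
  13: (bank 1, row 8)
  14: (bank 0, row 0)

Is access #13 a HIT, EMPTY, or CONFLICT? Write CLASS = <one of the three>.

CLASS = CONFLICT

step 0: bank0 None->6 [EMPTY]
step 1: bank3 7->5 [CONFLICT]
step 2: bank0 6->6 [HIT]
step 3: bank3 5->1 [CONFLICT]
step 4: bank3 1->1 [HIT]
step 5: bank1 5->8 [CONFLICT]
step 6: bank3 1->0 [CONFLICT]
step 7: bank2 5->7 [CONFLICT]
step 8: bank1 8->3 [CONFLICT]
step 9: bank3 0->0 [HIT]
step 10: bank3 0->6 [CONFLICT]
step 11: bank1 3->3 [HIT]
step 12: bank0 6->6 [HIT]
step 13: bank1 3->8 [CONFLICT]
step 14: bank0 6->0 [CONFLICT]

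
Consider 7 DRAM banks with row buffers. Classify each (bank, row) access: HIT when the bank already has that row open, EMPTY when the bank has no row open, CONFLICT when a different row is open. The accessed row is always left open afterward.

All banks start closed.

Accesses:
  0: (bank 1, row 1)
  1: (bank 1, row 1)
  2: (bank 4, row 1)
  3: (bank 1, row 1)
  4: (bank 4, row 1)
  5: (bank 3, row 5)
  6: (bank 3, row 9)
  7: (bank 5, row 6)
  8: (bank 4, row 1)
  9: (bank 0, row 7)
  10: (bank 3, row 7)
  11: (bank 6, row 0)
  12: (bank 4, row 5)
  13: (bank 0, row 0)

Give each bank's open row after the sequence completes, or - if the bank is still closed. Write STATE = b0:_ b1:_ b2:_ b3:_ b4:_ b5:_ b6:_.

STATE = b0:0 b1:1 b2:- b3:7 b4:5 b5:6 b6:0

0: bank 1 row 1 — prev None → EMPTY
1: bank 1 row 1 — prev 1 → HIT
2: bank 4 row 1 — prev None → EMPTY
3: bank 1 row 1 — prev 1 → HIT
4: bank 4 row 1 — prev 1 → HIT
5: bank 3 row 5 — prev None → EMPTY
6: bank 3 row 9 — prev 5 → CONFLICT
7: bank 5 row 6 — prev None → EMPTY
8: bank 4 row 1 — prev 1 → HIT
9: bank 0 row 7 — prev None → EMPTY
10: bank 3 row 7 — prev 9 → CONFLICT
11: bank 6 row 0 — prev None → EMPTY
12: bank 4 row 5 — prev 1 → CONFLICT
13: bank 0 row 0 — prev 7 → CONFLICT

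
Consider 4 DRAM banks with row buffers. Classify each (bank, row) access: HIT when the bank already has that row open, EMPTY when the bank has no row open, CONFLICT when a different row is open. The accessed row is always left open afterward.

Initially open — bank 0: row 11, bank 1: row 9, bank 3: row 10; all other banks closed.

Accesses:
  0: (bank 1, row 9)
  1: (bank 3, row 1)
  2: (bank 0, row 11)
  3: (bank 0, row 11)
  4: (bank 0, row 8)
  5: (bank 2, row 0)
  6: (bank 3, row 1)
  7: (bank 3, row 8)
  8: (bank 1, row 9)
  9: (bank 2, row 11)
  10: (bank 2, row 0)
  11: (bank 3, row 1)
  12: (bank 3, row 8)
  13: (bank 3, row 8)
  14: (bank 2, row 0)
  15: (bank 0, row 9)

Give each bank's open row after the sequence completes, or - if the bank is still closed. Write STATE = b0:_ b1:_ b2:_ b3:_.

step 0: bank1 9->9 [HIT]
step 1: bank3 10->1 [CONFLICT]
step 2: bank0 11->11 [HIT]
step 3: bank0 11->11 [HIT]
step 4: bank0 11->8 [CONFLICT]
step 5: bank2 None->0 [EMPTY]
step 6: bank3 1->1 [HIT]
step 7: bank3 1->8 [CONFLICT]
step 8: bank1 9->9 [HIT]
step 9: bank2 0->11 [CONFLICT]
step 10: bank2 11->0 [CONFLICT]
step 11: bank3 8->1 [CONFLICT]
step 12: bank3 1->8 [CONFLICT]
step 13: bank3 8->8 [HIT]
step 14: bank2 0->0 [HIT]
step 15: bank0 8->9 [CONFLICT]

STATE = b0:9 b1:9 b2:0 b3:8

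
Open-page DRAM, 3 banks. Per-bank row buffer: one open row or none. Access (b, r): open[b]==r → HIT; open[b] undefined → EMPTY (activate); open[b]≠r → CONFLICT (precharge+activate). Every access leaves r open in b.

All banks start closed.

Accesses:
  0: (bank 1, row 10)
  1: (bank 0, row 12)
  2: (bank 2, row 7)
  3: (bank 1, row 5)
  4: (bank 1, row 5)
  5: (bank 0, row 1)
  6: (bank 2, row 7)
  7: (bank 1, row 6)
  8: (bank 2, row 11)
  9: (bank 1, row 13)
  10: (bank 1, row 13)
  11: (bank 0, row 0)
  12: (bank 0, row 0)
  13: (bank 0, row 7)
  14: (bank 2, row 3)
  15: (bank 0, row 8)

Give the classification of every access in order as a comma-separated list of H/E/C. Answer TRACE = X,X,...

0: bank 1 row 10 — prev None → EMPTY
1: bank 0 row 12 — prev None → EMPTY
2: bank 2 row 7 — prev None → EMPTY
3: bank 1 row 5 — prev 10 → CONFLICT
4: bank 1 row 5 — prev 5 → HIT
5: bank 0 row 1 — prev 12 → CONFLICT
6: bank 2 row 7 — prev 7 → HIT
7: bank 1 row 6 — prev 5 → CONFLICT
8: bank 2 row 11 — prev 7 → CONFLICT
9: bank 1 row 13 — prev 6 → CONFLICT
10: bank 1 row 13 — prev 13 → HIT
11: bank 0 row 0 — prev 1 → CONFLICT
12: bank 0 row 0 — prev 0 → HIT
13: bank 0 row 7 — prev 0 → CONFLICT
14: bank 2 row 3 — prev 11 → CONFLICT
15: bank 0 row 8 — prev 7 → CONFLICT

TRACE = E,E,E,C,H,C,H,C,C,C,H,C,H,C,C,C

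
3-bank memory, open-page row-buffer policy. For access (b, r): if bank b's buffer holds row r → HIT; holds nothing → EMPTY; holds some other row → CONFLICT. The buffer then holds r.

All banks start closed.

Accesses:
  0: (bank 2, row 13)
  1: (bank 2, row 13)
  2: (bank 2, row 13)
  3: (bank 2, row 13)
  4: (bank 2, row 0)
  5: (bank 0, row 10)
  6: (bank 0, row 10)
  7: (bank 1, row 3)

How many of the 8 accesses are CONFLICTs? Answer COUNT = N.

  [0] b2 r13: no row ⇒ E
  [1] b2 r13: had r13 ⇒ H
  [2] b2 r13: had r13 ⇒ H
  [3] b2 r13: had r13 ⇒ H
  [4] b2 r0: had r13 ⇒ C
  [5] b0 r10: no row ⇒ E
  [6] b0 r10: had r10 ⇒ H
  [7] b1 r3: no row ⇒ E

COUNT = 1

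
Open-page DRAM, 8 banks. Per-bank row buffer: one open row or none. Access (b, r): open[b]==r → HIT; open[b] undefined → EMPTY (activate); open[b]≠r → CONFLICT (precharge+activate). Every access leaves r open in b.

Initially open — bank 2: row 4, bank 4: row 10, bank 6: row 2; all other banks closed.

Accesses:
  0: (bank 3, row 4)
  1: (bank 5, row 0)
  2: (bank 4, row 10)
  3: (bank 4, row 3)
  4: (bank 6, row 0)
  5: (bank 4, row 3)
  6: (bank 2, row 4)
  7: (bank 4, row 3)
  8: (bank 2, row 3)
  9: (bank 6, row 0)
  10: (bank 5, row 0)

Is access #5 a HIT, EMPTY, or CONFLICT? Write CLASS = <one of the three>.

CLASS = HIT

#0 (3,4) E
#1 (5,0) E
#2 (4,10) H  (was 10)
#3 (4,3) C  (was 10)
#4 (6,0) C  (was 2)
#5 (4,3) H  (was 3)
#6 (2,4) H  (was 4)
#7 (4,3) H  (was 3)
#8 (2,3) C  (was 4)
#9 (6,0) H  (was 0)
#10 (5,0) H  (was 0)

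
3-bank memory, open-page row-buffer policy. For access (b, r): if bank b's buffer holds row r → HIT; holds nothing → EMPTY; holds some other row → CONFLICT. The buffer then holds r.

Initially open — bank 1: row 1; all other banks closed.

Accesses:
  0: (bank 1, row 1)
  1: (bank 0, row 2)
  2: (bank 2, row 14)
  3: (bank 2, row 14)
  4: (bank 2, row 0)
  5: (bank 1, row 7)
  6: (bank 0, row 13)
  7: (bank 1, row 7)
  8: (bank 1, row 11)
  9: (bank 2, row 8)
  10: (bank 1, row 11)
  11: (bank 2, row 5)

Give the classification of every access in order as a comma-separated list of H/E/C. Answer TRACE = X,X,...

TRACE = H,E,E,H,C,C,C,H,C,C,H,C

0: bank 1 row 1 — prev 1 → HIT
1: bank 0 row 2 — prev None → EMPTY
2: bank 2 row 14 — prev None → EMPTY
3: bank 2 row 14 — prev 14 → HIT
4: bank 2 row 0 — prev 14 → CONFLICT
5: bank 1 row 7 — prev 1 → CONFLICT
6: bank 0 row 13 — prev 2 → CONFLICT
7: bank 1 row 7 — prev 7 → HIT
8: bank 1 row 11 — prev 7 → CONFLICT
9: bank 2 row 8 — prev 0 → CONFLICT
10: bank 1 row 11 — prev 11 → HIT
11: bank 2 row 5 — prev 8 → CONFLICT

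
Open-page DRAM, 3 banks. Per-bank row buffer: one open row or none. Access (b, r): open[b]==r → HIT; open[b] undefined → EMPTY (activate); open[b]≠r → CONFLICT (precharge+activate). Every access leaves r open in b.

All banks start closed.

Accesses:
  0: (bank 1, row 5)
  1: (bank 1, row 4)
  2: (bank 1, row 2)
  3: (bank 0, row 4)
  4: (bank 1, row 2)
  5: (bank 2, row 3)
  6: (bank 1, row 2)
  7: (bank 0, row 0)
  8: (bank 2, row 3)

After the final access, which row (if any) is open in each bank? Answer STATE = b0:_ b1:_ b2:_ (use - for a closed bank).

step 0: bank1 None->5 [EMPTY]
step 1: bank1 5->4 [CONFLICT]
step 2: bank1 4->2 [CONFLICT]
step 3: bank0 None->4 [EMPTY]
step 4: bank1 2->2 [HIT]
step 5: bank2 None->3 [EMPTY]
step 6: bank1 2->2 [HIT]
step 7: bank0 4->0 [CONFLICT]
step 8: bank2 3->3 [HIT]

STATE = b0:0 b1:2 b2:3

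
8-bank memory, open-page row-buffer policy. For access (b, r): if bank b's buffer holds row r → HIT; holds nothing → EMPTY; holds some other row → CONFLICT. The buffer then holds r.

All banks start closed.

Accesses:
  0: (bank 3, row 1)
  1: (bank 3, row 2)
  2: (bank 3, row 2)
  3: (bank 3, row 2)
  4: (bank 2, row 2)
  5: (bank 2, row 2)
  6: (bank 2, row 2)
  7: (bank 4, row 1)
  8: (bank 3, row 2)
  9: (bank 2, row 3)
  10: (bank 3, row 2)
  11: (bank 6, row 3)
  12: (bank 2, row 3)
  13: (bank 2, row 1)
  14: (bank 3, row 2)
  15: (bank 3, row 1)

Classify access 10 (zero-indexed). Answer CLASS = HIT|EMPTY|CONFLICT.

CLASS = HIT

  [0] b3 r1: no row ⇒ E
  [1] b3 r2: had r1 ⇒ C
  [2] b3 r2: had r2 ⇒ H
  [3] b3 r2: had r2 ⇒ H
  [4] b2 r2: no row ⇒ E
  [5] b2 r2: had r2 ⇒ H
  [6] b2 r2: had r2 ⇒ H
  [7] b4 r1: no row ⇒ E
  [8] b3 r2: had r2 ⇒ H
  [9] b2 r3: had r2 ⇒ C
  [10] b3 r2: had r2 ⇒ H
  [11] b6 r3: no row ⇒ E
  [12] b2 r3: had r3 ⇒ H
  [13] b2 r1: had r3 ⇒ C
  [14] b3 r2: had r2 ⇒ H
  [15] b3 r1: had r2 ⇒ C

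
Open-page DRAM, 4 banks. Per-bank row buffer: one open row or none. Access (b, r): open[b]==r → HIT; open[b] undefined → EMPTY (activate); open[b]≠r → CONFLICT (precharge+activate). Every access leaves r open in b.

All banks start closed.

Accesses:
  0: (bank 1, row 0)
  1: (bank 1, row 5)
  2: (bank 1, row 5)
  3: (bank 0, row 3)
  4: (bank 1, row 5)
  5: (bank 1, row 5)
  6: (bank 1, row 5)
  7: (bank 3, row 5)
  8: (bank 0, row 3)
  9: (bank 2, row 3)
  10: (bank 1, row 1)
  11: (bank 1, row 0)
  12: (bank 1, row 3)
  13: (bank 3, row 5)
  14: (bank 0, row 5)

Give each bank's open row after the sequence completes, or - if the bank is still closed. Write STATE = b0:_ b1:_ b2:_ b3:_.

STATE = b0:5 b1:3 b2:3 b3:5

#0 (1,0) E
#1 (1,5) C  (was 0)
#2 (1,5) H  (was 5)
#3 (0,3) E
#4 (1,5) H  (was 5)
#5 (1,5) H  (was 5)
#6 (1,5) H  (was 5)
#7 (3,5) E
#8 (0,3) H  (was 3)
#9 (2,3) E
#10 (1,1) C  (was 5)
#11 (1,0) C  (was 1)
#12 (1,3) C  (was 0)
#13 (3,5) H  (was 5)
#14 (0,5) C  (was 3)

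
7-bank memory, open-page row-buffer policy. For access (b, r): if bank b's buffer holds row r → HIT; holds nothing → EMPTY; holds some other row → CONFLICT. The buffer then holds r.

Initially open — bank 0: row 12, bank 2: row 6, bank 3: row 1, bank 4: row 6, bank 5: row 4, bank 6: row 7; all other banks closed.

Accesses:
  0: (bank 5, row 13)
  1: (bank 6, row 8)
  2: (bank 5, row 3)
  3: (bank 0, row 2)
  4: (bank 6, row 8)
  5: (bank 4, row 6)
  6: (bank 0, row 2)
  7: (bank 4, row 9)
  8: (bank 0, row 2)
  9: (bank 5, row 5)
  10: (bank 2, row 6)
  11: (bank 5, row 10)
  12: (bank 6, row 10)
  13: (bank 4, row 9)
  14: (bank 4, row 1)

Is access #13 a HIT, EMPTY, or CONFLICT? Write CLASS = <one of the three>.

  [0] b5 r13: had r4 ⇒ C
  [1] b6 r8: had r7 ⇒ C
  [2] b5 r3: had r13 ⇒ C
  [3] b0 r2: had r12 ⇒ C
  [4] b6 r8: had r8 ⇒ H
  [5] b4 r6: had r6 ⇒ H
  [6] b0 r2: had r2 ⇒ H
  [7] b4 r9: had r6 ⇒ C
  [8] b0 r2: had r2 ⇒ H
  [9] b5 r5: had r3 ⇒ C
  [10] b2 r6: had r6 ⇒ H
  [11] b5 r10: had r5 ⇒ C
  [12] b6 r10: had r8 ⇒ C
  [13] b4 r9: had r9 ⇒ H
  [14] b4 r1: had r9 ⇒ C

CLASS = HIT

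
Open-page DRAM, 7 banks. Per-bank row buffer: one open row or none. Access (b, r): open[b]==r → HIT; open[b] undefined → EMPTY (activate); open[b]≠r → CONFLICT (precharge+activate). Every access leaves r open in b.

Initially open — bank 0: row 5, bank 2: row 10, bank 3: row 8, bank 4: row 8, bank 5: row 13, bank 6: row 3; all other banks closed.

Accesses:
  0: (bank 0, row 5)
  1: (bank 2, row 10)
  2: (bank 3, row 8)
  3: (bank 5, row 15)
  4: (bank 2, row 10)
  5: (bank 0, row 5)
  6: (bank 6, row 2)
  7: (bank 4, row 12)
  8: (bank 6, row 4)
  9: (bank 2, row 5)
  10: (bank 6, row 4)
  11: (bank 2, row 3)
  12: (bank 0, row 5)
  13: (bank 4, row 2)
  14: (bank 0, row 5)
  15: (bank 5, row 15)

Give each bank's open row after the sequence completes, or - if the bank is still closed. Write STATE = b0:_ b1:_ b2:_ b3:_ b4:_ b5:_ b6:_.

STATE = b0:5 b1:- b2:3 b3:8 b4:2 b5:15 b6:4

step 0: bank0 5->5 [HIT]
step 1: bank2 10->10 [HIT]
step 2: bank3 8->8 [HIT]
step 3: bank5 13->15 [CONFLICT]
step 4: bank2 10->10 [HIT]
step 5: bank0 5->5 [HIT]
step 6: bank6 3->2 [CONFLICT]
step 7: bank4 8->12 [CONFLICT]
step 8: bank6 2->4 [CONFLICT]
step 9: bank2 10->5 [CONFLICT]
step 10: bank6 4->4 [HIT]
step 11: bank2 5->3 [CONFLICT]
step 12: bank0 5->5 [HIT]
step 13: bank4 12->2 [CONFLICT]
step 14: bank0 5->5 [HIT]
step 15: bank5 15->15 [HIT]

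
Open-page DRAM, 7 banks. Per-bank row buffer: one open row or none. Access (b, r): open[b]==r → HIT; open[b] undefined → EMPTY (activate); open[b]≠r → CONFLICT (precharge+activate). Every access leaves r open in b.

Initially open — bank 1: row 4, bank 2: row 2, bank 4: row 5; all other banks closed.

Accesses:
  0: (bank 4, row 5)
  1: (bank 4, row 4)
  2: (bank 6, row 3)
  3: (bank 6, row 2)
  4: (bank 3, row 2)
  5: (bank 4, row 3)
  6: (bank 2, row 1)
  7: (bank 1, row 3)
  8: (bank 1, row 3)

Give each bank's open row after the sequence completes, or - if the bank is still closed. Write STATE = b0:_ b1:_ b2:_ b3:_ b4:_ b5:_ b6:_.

STATE = b0:- b1:3 b2:1 b3:2 b4:3 b5:- b6:2

#0 (4,5) H  (was 5)
#1 (4,4) C  (was 5)
#2 (6,3) E
#3 (6,2) C  (was 3)
#4 (3,2) E
#5 (4,3) C  (was 4)
#6 (2,1) C  (was 2)
#7 (1,3) C  (was 4)
#8 (1,3) H  (was 3)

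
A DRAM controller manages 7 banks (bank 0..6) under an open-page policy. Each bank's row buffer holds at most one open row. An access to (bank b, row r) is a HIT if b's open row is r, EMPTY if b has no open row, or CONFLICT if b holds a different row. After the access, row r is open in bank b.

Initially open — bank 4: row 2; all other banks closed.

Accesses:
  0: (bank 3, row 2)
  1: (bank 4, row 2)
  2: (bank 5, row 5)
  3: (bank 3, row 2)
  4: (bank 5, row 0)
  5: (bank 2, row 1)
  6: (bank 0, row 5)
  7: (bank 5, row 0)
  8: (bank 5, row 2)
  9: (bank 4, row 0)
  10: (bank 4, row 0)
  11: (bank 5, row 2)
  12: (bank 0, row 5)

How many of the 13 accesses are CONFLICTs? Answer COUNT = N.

COUNT = 3

0: bank 3 row 2 — prev None → EMPTY
1: bank 4 row 2 — prev 2 → HIT
2: bank 5 row 5 — prev None → EMPTY
3: bank 3 row 2 — prev 2 → HIT
4: bank 5 row 0 — prev 5 → CONFLICT
5: bank 2 row 1 — prev None → EMPTY
6: bank 0 row 5 — prev None → EMPTY
7: bank 5 row 0 — prev 0 → HIT
8: bank 5 row 2 — prev 0 → CONFLICT
9: bank 4 row 0 — prev 2 → CONFLICT
10: bank 4 row 0 — prev 0 → HIT
11: bank 5 row 2 — prev 2 → HIT
12: bank 0 row 5 — prev 5 → HIT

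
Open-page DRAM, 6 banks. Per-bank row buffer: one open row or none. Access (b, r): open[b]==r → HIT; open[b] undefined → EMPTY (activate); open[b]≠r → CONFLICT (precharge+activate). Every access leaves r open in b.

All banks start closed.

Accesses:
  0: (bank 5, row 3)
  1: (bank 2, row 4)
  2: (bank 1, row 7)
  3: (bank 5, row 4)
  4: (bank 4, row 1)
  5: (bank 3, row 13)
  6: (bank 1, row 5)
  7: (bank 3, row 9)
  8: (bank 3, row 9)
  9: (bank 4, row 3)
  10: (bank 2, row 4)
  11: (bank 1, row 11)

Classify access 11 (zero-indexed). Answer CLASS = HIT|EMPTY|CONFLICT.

#0 (5,3) E
#1 (2,4) E
#2 (1,7) E
#3 (5,4) C  (was 3)
#4 (4,1) E
#5 (3,13) E
#6 (1,5) C  (was 7)
#7 (3,9) C  (was 13)
#8 (3,9) H  (was 9)
#9 (4,3) C  (was 1)
#10 (2,4) H  (was 4)
#11 (1,11) C  (was 5)

CLASS = CONFLICT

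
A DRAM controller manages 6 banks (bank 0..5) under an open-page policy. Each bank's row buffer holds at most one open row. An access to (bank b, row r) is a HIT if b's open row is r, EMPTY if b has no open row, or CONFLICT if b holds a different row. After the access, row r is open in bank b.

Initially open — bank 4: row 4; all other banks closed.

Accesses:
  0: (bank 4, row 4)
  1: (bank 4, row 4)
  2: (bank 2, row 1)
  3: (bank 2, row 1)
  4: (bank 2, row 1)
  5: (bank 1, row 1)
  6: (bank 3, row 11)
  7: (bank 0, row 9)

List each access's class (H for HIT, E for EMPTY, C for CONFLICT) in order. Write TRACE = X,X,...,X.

TRACE = H,H,E,H,H,E,E,E

  [0] b4 r4: had r4 ⇒ H
  [1] b4 r4: had r4 ⇒ H
  [2] b2 r1: no row ⇒ E
  [3] b2 r1: had r1 ⇒ H
  [4] b2 r1: had r1 ⇒ H
  [5] b1 r1: no row ⇒ E
  [6] b3 r11: no row ⇒ E
  [7] b0 r9: no row ⇒ E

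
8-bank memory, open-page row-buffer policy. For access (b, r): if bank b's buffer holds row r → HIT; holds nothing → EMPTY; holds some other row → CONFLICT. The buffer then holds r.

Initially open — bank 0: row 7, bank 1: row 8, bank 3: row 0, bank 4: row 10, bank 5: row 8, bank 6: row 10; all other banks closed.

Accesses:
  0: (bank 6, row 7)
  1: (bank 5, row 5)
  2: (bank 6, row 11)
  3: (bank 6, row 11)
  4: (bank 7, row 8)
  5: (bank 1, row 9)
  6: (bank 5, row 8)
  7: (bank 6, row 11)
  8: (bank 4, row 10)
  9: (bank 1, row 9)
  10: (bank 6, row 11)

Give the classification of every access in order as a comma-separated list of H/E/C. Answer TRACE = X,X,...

TRACE = C,C,C,H,E,C,C,H,H,H,H

0: bank 6 row 7 — prev 10 → CONFLICT
1: bank 5 row 5 — prev 8 → CONFLICT
2: bank 6 row 11 — prev 7 → CONFLICT
3: bank 6 row 11 — prev 11 → HIT
4: bank 7 row 8 — prev None → EMPTY
5: bank 1 row 9 — prev 8 → CONFLICT
6: bank 5 row 8 — prev 5 → CONFLICT
7: bank 6 row 11 — prev 11 → HIT
8: bank 4 row 10 — prev 10 → HIT
9: bank 1 row 9 — prev 9 → HIT
10: bank 6 row 11 — prev 11 → HIT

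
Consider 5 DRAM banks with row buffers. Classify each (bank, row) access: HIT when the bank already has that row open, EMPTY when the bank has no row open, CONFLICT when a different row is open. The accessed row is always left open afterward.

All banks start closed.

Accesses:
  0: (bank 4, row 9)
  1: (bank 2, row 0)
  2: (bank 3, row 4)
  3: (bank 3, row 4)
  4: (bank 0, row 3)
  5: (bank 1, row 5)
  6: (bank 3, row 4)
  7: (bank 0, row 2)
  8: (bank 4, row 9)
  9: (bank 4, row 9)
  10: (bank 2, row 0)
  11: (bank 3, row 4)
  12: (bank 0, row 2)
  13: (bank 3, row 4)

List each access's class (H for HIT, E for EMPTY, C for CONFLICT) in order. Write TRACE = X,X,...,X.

TRACE = E,E,E,H,E,E,H,C,H,H,H,H,H,H

step 0: bank4 None->9 [EMPTY]
step 1: bank2 None->0 [EMPTY]
step 2: bank3 None->4 [EMPTY]
step 3: bank3 4->4 [HIT]
step 4: bank0 None->3 [EMPTY]
step 5: bank1 None->5 [EMPTY]
step 6: bank3 4->4 [HIT]
step 7: bank0 3->2 [CONFLICT]
step 8: bank4 9->9 [HIT]
step 9: bank4 9->9 [HIT]
step 10: bank2 0->0 [HIT]
step 11: bank3 4->4 [HIT]
step 12: bank0 2->2 [HIT]
step 13: bank3 4->4 [HIT]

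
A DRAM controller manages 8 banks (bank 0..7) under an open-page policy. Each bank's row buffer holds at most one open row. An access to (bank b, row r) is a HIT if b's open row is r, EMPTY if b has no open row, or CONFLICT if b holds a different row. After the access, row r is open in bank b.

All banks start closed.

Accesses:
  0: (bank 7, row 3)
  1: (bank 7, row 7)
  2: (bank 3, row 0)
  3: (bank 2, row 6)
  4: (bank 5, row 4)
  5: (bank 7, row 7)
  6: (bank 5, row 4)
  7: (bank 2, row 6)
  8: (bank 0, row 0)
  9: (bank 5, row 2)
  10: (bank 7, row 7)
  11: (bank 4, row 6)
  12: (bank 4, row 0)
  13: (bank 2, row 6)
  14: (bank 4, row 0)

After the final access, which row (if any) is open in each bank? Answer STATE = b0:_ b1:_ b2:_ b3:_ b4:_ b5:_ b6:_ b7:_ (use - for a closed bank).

  [0] b7 r3: no row ⇒ E
  [1] b7 r7: had r3 ⇒ C
  [2] b3 r0: no row ⇒ E
  [3] b2 r6: no row ⇒ E
  [4] b5 r4: no row ⇒ E
  [5] b7 r7: had r7 ⇒ H
  [6] b5 r4: had r4 ⇒ H
  [7] b2 r6: had r6 ⇒ H
  [8] b0 r0: no row ⇒ E
  [9] b5 r2: had r4 ⇒ C
  [10] b7 r7: had r7 ⇒ H
  [11] b4 r6: no row ⇒ E
  [12] b4 r0: had r6 ⇒ C
  [13] b2 r6: had r6 ⇒ H
  [14] b4 r0: had r0 ⇒ H

STATE = b0:0 b1:- b2:6 b3:0 b4:0 b5:2 b6:- b7:7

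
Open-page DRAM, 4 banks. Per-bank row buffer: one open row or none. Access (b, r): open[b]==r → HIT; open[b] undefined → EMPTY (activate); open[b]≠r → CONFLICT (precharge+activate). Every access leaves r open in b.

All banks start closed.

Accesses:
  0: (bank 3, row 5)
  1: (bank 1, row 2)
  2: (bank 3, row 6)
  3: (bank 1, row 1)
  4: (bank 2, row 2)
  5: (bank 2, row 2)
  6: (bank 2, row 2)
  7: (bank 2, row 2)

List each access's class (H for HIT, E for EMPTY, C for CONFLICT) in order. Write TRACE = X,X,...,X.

  [0] b3 r5: no row ⇒ E
  [1] b1 r2: no row ⇒ E
  [2] b3 r6: had r5 ⇒ C
  [3] b1 r1: had r2 ⇒ C
  [4] b2 r2: no row ⇒ E
  [5] b2 r2: had r2 ⇒ H
  [6] b2 r2: had r2 ⇒ H
  [7] b2 r2: had r2 ⇒ H

TRACE = E,E,C,C,E,H,H,H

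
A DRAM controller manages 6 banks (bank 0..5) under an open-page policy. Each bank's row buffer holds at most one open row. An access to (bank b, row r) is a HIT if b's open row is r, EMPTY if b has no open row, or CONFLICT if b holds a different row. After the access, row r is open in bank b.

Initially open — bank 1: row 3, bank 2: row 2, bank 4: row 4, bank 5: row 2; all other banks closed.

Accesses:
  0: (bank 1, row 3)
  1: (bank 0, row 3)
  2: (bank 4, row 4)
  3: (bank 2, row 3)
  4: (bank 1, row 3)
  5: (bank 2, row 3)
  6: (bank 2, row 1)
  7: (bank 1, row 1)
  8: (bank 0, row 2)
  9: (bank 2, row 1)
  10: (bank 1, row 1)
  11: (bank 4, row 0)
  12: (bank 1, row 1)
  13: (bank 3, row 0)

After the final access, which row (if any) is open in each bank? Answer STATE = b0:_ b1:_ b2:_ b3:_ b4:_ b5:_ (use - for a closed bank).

step 0: bank1 3->3 [HIT]
step 1: bank0 None->3 [EMPTY]
step 2: bank4 4->4 [HIT]
step 3: bank2 2->3 [CONFLICT]
step 4: bank1 3->3 [HIT]
step 5: bank2 3->3 [HIT]
step 6: bank2 3->1 [CONFLICT]
step 7: bank1 3->1 [CONFLICT]
step 8: bank0 3->2 [CONFLICT]
step 9: bank2 1->1 [HIT]
step 10: bank1 1->1 [HIT]
step 11: bank4 4->0 [CONFLICT]
step 12: bank1 1->1 [HIT]
step 13: bank3 None->0 [EMPTY]

STATE = b0:2 b1:1 b2:1 b3:0 b4:0 b5:2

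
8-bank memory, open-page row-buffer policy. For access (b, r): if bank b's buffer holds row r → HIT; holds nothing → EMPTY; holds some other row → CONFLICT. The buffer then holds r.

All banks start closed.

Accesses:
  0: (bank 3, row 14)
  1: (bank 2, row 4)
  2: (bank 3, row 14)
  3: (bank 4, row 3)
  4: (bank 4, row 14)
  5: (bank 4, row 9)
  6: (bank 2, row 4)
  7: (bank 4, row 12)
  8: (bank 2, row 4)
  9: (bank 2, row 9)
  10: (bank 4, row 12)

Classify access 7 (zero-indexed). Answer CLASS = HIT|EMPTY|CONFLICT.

CLASS = CONFLICT

step 0: bank3 None->14 [EMPTY]
step 1: bank2 None->4 [EMPTY]
step 2: bank3 14->14 [HIT]
step 3: bank4 None->3 [EMPTY]
step 4: bank4 3->14 [CONFLICT]
step 5: bank4 14->9 [CONFLICT]
step 6: bank2 4->4 [HIT]
step 7: bank4 9->12 [CONFLICT]
step 8: bank2 4->4 [HIT]
step 9: bank2 4->9 [CONFLICT]
step 10: bank4 12->12 [HIT]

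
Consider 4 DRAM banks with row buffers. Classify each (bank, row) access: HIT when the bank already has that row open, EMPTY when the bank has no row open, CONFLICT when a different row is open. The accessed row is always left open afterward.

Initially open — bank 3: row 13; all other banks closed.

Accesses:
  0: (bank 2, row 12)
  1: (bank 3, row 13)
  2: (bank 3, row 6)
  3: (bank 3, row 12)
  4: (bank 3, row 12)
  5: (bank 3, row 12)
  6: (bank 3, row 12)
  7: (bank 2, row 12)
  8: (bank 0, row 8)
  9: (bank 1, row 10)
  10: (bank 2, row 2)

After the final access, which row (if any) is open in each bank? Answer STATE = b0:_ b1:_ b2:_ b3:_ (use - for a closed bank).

STATE = b0:8 b1:10 b2:2 b3:12

step 0: bank2 None->12 [EMPTY]
step 1: bank3 13->13 [HIT]
step 2: bank3 13->6 [CONFLICT]
step 3: bank3 6->12 [CONFLICT]
step 4: bank3 12->12 [HIT]
step 5: bank3 12->12 [HIT]
step 6: bank3 12->12 [HIT]
step 7: bank2 12->12 [HIT]
step 8: bank0 None->8 [EMPTY]
step 9: bank1 None->10 [EMPTY]
step 10: bank2 12->2 [CONFLICT]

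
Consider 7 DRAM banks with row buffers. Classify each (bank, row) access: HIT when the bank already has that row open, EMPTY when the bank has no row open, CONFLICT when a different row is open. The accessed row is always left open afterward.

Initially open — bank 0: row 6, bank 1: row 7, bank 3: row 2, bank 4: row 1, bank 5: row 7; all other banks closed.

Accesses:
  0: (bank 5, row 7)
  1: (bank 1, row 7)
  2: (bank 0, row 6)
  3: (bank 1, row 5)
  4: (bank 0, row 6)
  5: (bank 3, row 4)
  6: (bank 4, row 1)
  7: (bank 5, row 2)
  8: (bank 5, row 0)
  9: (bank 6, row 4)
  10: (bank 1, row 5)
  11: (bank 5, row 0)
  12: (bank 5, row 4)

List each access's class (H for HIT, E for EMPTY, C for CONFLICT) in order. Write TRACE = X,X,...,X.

TRACE = H,H,H,C,H,C,H,C,C,E,H,H,C

  [0] b5 r7: had r7 ⇒ H
  [1] b1 r7: had r7 ⇒ H
  [2] b0 r6: had r6 ⇒ H
  [3] b1 r5: had r7 ⇒ C
  [4] b0 r6: had r6 ⇒ H
  [5] b3 r4: had r2 ⇒ C
  [6] b4 r1: had r1 ⇒ H
  [7] b5 r2: had r7 ⇒ C
  [8] b5 r0: had r2 ⇒ C
  [9] b6 r4: no row ⇒ E
  [10] b1 r5: had r5 ⇒ H
  [11] b5 r0: had r0 ⇒ H
  [12] b5 r4: had r0 ⇒ C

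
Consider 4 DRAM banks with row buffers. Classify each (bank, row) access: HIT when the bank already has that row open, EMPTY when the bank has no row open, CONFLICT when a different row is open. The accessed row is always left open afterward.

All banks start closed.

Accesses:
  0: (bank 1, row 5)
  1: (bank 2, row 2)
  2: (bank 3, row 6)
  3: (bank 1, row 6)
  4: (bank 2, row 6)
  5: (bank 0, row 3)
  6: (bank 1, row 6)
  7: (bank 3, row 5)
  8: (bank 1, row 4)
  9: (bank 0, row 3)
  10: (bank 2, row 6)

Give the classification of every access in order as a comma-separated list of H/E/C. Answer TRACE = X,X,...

TRACE = E,E,E,C,C,E,H,C,C,H,H

  [0] b1 r5: no row ⇒ E
  [1] b2 r2: no row ⇒ E
  [2] b3 r6: no row ⇒ E
  [3] b1 r6: had r5 ⇒ C
  [4] b2 r6: had r2 ⇒ C
  [5] b0 r3: no row ⇒ E
  [6] b1 r6: had r6 ⇒ H
  [7] b3 r5: had r6 ⇒ C
  [8] b1 r4: had r6 ⇒ C
  [9] b0 r3: had r3 ⇒ H
  [10] b2 r6: had r6 ⇒ H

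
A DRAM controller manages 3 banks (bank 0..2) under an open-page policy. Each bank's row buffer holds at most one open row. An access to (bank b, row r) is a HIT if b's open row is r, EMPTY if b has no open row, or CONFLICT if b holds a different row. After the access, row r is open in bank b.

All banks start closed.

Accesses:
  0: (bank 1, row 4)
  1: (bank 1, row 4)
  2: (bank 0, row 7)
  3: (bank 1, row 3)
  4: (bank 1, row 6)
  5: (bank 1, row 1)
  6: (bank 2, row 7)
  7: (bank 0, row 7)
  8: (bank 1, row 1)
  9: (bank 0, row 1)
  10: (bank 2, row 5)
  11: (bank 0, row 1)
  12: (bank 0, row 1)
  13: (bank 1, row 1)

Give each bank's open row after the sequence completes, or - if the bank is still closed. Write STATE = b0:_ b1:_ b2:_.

STATE = b0:1 b1:1 b2:5

step 0: bank1 None->4 [EMPTY]
step 1: bank1 4->4 [HIT]
step 2: bank0 None->7 [EMPTY]
step 3: bank1 4->3 [CONFLICT]
step 4: bank1 3->6 [CONFLICT]
step 5: bank1 6->1 [CONFLICT]
step 6: bank2 None->7 [EMPTY]
step 7: bank0 7->7 [HIT]
step 8: bank1 1->1 [HIT]
step 9: bank0 7->1 [CONFLICT]
step 10: bank2 7->5 [CONFLICT]
step 11: bank0 1->1 [HIT]
step 12: bank0 1->1 [HIT]
step 13: bank1 1->1 [HIT]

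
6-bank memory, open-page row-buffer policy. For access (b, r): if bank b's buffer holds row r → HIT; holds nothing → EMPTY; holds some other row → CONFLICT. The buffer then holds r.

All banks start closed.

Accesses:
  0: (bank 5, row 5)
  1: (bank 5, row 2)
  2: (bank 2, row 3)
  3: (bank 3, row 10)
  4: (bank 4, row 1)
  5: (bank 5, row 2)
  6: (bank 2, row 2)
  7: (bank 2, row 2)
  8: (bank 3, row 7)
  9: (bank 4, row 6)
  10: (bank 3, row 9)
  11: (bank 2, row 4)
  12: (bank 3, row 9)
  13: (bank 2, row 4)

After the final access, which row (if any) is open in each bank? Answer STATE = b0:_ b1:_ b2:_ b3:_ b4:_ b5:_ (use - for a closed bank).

STATE = b0:- b1:- b2:4 b3:9 b4:6 b5:2

step 0: bank5 None->5 [EMPTY]
step 1: bank5 5->2 [CONFLICT]
step 2: bank2 None->3 [EMPTY]
step 3: bank3 None->10 [EMPTY]
step 4: bank4 None->1 [EMPTY]
step 5: bank5 2->2 [HIT]
step 6: bank2 3->2 [CONFLICT]
step 7: bank2 2->2 [HIT]
step 8: bank3 10->7 [CONFLICT]
step 9: bank4 1->6 [CONFLICT]
step 10: bank3 7->9 [CONFLICT]
step 11: bank2 2->4 [CONFLICT]
step 12: bank3 9->9 [HIT]
step 13: bank2 4->4 [HIT]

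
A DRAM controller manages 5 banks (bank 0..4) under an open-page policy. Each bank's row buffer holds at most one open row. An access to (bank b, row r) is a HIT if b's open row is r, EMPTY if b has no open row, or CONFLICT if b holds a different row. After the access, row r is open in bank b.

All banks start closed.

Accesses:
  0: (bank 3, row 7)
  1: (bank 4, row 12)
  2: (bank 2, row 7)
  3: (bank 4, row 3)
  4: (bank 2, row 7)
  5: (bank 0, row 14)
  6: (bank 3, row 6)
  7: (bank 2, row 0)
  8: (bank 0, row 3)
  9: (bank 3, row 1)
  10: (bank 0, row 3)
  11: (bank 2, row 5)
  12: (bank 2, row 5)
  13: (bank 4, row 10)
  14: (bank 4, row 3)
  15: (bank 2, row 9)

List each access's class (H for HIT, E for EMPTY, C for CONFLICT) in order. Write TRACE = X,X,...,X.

TRACE = E,E,E,C,H,E,C,C,C,C,H,C,H,C,C,C

  [0] b3 r7: no row ⇒ E
  [1] b4 r12: no row ⇒ E
  [2] b2 r7: no row ⇒ E
  [3] b4 r3: had r12 ⇒ C
  [4] b2 r7: had r7 ⇒ H
  [5] b0 r14: no row ⇒ E
  [6] b3 r6: had r7 ⇒ C
  [7] b2 r0: had r7 ⇒ C
  [8] b0 r3: had r14 ⇒ C
  [9] b3 r1: had r6 ⇒ C
  [10] b0 r3: had r3 ⇒ H
  [11] b2 r5: had r0 ⇒ C
  [12] b2 r5: had r5 ⇒ H
  [13] b4 r10: had r3 ⇒ C
  [14] b4 r3: had r10 ⇒ C
  [15] b2 r9: had r5 ⇒ C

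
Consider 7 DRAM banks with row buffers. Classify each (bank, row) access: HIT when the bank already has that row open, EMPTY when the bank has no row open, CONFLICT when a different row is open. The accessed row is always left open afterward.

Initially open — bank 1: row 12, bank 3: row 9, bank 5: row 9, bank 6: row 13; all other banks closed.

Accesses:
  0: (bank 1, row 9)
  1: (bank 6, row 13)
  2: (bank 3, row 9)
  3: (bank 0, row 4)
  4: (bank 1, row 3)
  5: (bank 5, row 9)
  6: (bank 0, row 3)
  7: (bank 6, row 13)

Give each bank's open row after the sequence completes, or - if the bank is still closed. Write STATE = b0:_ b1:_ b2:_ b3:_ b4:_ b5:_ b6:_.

STATE = b0:3 b1:3 b2:- b3:9 b4:- b5:9 b6:13

  [0] b1 r9: had r12 ⇒ C
  [1] b6 r13: had r13 ⇒ H
  [2] b3 r9: had r9 ⇒ H
  [3] b0 r4: no row ⇒ E
  [4] b1 r3: had r9 ⇒ C
  [5] b5 r9: had r9 ⇒ H
  [6] b0 r3: had r4 ⇒ C
  [7] b6 r13: had r13 ⇒ H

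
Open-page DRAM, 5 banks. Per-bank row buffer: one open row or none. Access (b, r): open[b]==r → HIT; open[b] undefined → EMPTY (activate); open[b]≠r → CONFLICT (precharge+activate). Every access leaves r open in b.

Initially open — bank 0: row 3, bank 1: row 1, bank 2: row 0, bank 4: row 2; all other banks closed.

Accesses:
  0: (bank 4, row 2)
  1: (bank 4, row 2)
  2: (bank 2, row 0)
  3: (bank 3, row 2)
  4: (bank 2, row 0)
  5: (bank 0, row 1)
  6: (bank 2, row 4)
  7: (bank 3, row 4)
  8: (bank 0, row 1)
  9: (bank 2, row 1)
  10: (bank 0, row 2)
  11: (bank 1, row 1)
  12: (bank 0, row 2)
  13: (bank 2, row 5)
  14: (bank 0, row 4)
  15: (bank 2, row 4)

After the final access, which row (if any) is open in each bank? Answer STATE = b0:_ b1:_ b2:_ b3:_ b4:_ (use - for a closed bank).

0: bank 4 row 2 — prev 2 → HIT
1: bank 4 row 2 — prev 2 → HIT
2: bank 2 row 0 — prev 0 → HIT
3: bank 3 row 2 — prev None → EMPTY
4: bank 2 row 0 — prev 0 → HIT
5: bank 0 row 1 — prev 3 → CONFLICT
6: bank 2 row 4 — prev 0 → CONFLICT
7: bank 3 row 4 — prev 2 → CONFLICT
8: bank 0 row 1 — prev 1 → HIT
9: bank 2 row 1 — prev 4 → CONFLICT
10: bank 0 row 2 — prev 1 → CONFLICT
11: bank 1 row 1 — prev 1 → HIT
12: bank 0 row 2 — prev 2 → HIT
13: bank 2 row 5 — prev 1 → CONFLICT
14: bank 0 row 4 — prev 2 → CONFLICT
15: bank 2 row 4 — prev 5 → CONFLICT

STATE = b0:4 b1:1 b2:4 b3:4 b4:2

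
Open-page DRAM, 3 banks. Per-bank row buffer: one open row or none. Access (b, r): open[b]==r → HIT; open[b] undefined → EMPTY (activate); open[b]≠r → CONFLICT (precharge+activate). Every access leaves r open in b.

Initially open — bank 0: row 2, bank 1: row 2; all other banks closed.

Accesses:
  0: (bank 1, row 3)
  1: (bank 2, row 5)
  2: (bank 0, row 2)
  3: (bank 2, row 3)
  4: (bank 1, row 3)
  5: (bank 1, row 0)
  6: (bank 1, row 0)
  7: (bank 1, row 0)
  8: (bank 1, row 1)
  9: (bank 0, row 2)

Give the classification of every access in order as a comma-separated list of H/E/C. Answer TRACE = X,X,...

TRACE = C,E,H,C,H,C,H,H,C,H

step 0: bank1 2->3 [CONFLICT]
step 1: bank2 None->5 [EMPTY]
step 2: bank0 2->2 [HIT]
step 3: bank2 5->3 [CONFLICT]
step 4: bank1 3->3 [HIT]
step 5: bank1 3->0 [CONFLICT]
step 6: bank1 0->0 [HIT]
step 7: bank1 0->0 [HIT]
step 8: bank1 0->1 [CONFLICT]
step 9: bank0 2->2 [HIT]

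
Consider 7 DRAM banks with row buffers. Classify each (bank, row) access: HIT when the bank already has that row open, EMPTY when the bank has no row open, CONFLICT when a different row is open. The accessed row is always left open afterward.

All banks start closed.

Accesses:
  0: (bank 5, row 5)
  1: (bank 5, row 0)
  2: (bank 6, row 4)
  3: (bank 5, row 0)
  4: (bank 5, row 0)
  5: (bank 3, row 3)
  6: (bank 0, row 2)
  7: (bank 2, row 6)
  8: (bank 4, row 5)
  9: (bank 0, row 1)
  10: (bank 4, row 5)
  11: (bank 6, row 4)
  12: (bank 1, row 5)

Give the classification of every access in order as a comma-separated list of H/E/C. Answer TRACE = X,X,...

TRACE = E,C,E,H,H,E,E,E,E,C,H,H,E

0: bank 5 row 5 — prev None → EMPTY
1: bank 5 row 0 — prev 5 → CONFLICT
2: bank 6 row 4 — prev None → EMPTY
3: bank 5 row 0 — prev 0 → HIT
4: bank 5 row 0 — prev 0 → HIT
5: bank 3 row 3 — prev None → EMPTY
6: bank 0 row 2 — prev None → EMPTY
7: bank 2 row 6 — prev None → EMPTY
8: bank 4 row 5 — prev None → EMPTY
9: bank 0 row 1 — prev 2 → CONFLICT
10: bank 4 row 5 — prev 5 → HIT
11: bank 6 row 4 — prev 4 → HIT
12: bank 1 row 5 — prev None → EMPTY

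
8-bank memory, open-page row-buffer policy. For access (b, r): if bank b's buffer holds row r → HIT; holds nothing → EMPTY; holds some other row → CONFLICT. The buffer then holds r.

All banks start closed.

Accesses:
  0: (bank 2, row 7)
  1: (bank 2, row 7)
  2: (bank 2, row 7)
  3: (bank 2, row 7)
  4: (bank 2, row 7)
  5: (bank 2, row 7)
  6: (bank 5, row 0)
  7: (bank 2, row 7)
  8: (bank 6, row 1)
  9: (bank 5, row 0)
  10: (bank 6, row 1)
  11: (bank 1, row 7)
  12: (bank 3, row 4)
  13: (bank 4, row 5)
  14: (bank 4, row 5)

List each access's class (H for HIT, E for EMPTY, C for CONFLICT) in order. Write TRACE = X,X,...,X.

0: bank 2 row 7 — prev None → EMPTY
1: bank 2 row 7 — prev 7 → HIT
2: bank 2 row 7 — prev 7 → HIT
3: bank 2 row 7 — prev 7 → HIT
4: bank 2 row 7 — prev 7 → HIT
5: bank 2 row 7 — prev 7 → HIT
6: bank 5 row 0 — prev None → EMPTY
7: bank 2 row 7 — prev 7 → HIT
8: bank 6 row 1 — prev None → EMPTY
9: bank 5 row 0 — prev 0 → HIT
10: bank 6 row 1 — prev 1 → HIT
11: bank 1 row 7 — prev None → EMPTY
12: bank 3 row 4 — prev None → EMPTY
13: bank 4 row 5 — prev None → EMPTY
14: bank 4 row 5 — prev 5 → HIT

TRACE = E,H,H,H,H,H,E,H,E,H,H,E,E,E,H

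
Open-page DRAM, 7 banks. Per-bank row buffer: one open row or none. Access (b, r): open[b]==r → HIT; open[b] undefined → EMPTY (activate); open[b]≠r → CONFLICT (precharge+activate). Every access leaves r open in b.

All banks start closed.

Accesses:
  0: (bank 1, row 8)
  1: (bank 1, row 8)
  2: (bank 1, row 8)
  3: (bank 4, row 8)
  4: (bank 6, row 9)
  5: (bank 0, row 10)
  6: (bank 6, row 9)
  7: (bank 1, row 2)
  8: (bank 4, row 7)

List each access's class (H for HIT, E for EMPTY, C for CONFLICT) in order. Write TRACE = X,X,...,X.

TRACE = E,H,H,E,E,E,H,C,C

0: bank 1 row 8 — prev None → EMPTY
1: bank 1 row 8 — prev 8 → HIT
2: bank 1 row 8 — prev 8 → HIT
3: bank 4 row 8 — prev None → EMPTY
4: bank 6 row 9 — prev None → EMPTY
5: bank 0 row 10 — prev None → EMPTY
6: bank 6 row 9 — prev 9 → HIT
7: bank 1 row 2 — prev 8 → CONFLICT
8: bank 4 row 7 — prev 8 → CONFLICT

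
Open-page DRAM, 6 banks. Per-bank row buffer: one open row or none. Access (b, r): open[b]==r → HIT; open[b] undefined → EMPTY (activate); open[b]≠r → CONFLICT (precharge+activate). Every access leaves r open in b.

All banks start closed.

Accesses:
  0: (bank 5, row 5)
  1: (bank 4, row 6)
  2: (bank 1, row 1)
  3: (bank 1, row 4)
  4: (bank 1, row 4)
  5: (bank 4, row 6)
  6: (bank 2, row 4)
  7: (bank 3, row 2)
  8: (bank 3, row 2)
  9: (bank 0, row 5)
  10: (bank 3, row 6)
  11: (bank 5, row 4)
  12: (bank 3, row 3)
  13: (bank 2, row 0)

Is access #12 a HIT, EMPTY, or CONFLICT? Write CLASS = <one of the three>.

CLASS = CONFLICT

#0 (5,5) E
#1 (4,6) E
#2 (1,1) E
#3 (1,4) C  (was 1)
#4 (1,4) H  (was 4)
#5 (4,6) H  (was 6)
#6 (2,4) E
#7 (3,2) E
#8 (3,2) H  (was 2)
#9 (0,5) E
#10 (3,6) C  (was 2)
#11 (5,4) C  (was 5)
#12 (3,3) C  (was 6)
#13 (2,0) C  (was 4)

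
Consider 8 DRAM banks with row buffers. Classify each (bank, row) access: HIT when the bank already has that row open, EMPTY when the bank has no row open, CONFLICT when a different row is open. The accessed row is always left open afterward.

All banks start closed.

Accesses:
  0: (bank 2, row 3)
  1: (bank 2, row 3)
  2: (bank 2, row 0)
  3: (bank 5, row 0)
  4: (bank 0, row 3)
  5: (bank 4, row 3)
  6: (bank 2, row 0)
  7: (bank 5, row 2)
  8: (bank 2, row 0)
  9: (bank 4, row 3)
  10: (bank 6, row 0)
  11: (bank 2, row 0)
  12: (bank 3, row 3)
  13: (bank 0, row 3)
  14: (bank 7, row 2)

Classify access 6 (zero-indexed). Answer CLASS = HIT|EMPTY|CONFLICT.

CLASS = HIT

0: bank 2 row 3 — prev None → EMPTY
1: bank 2 row 3 — prev 3 → HIT
2: bank 2 row 0 — prev 3 → CONFLICT
3: bank 5 row 0 — prev None → EMPTY
4: bank 0 row 3 — prev None → EMPTY
5: bank 4 row 3 — prev None → EMPTY
6: bank 2 row 0 — prev 0 → HIT
7: bank 5 row 2 — prev 0 → CONFLICT
8: bank 2 row 0 — prev 0 → HIT
9: bank 4 row 3 — prev 3 → HIT
10: bank 6 row 0 — prev None → EMPTY
11: bank 2 row 0 — prev 0 → HIT
12: bank 3 row 3 — prev None → EMPTY
13: bank 0 row 3 — prev 3 → HIT
14: bank 7 row 2 — prev None → EMPTY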